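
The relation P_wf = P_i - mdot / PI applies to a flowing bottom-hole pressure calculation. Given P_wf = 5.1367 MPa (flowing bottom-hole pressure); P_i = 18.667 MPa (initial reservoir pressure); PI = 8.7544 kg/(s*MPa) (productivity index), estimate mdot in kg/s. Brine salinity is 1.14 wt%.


mdot = (P_i - P_wf) * PI
mdot = (18.667 - 5.1367) * 8.7544
mdot = 118.45 kg/s


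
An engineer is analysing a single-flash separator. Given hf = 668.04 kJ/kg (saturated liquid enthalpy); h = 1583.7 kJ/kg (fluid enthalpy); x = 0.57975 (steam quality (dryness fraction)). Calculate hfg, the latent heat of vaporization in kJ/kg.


hfg = (h - hf) / x
hfg = (1583.7 - 668.04) / 0.57975
hfg = 1579.4 kJ/kg


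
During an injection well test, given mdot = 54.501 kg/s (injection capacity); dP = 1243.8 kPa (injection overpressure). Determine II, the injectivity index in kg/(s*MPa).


II = mdot * 1000 / dP
II = 54.501 * 1000 / 1243.8
II = 43.818 kg/(s*MPa)


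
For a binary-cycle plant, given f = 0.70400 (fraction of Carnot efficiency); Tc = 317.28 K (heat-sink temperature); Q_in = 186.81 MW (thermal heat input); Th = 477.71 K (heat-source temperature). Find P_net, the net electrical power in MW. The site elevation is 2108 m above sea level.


Step 1: eta = (1 - Tc/Th)*f = (1 - 317.28/477.71)*0.704 = 0.2364253
Step 2: P_net = eta * Q_in = 0.2364253 * 186.81 = 44.167 MW
P_net = 44.167 MW


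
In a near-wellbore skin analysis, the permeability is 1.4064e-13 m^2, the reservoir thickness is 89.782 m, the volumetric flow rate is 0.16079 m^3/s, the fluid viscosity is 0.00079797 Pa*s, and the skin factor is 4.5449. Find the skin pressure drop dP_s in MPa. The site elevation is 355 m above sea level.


dP_s = S * q * mu / (2*pi*k*hr) / 1000
dP_s = 4.5449 * 0.16079 * 0.00079797 / (2*pi*1.4064e-13*89.782) / 1000
dP_s = 7350.078 kPa
Convert: 7350.078 kPa * 0.001 = 7.3501 MPa
dP_s = 7.3501 MPa


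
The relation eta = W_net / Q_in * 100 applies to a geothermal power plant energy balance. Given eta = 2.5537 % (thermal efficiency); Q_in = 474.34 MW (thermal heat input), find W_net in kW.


W_net = eta / 100 * Q_in
W_net = 2.5537 / 100 * 474.34
W_net = 12.11322 MW
Convert: 12.11322 MW * 1000.0 = 12113 kW
W_net = 12113 kW


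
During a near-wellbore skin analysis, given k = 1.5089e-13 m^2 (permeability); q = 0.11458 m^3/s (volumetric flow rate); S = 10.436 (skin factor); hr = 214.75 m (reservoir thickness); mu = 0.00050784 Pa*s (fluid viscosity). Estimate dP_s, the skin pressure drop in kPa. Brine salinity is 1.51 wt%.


dP_s = S * q * mu / (2*pi*k*hr) / 1000
dP_s = 10.436 * 0.11458 * 0.00050784 / (2*pi*1.5089e-13*214.75) / 1000
dP_s = 2982.6 kPa


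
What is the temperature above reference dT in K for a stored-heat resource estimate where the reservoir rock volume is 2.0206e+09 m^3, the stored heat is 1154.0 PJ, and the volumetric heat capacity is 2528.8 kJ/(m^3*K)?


dT = Q_s * 1e12 / (Vr * rhoc)
dT = 1154.0 * 1e12 / (2.0206e+09 * 2528.8)
dT = 225.85 K


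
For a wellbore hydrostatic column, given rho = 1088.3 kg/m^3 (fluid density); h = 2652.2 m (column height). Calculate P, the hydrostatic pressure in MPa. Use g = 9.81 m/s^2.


P = rho * g * h / 1e6
P = 1088.3 * 9.81 * 2652.2 / 1e6
P = 28.315 MPa


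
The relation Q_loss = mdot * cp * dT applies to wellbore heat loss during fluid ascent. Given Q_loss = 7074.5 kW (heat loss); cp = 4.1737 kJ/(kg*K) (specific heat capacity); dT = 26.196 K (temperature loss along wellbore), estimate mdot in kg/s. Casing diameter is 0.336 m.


mdot = Q_loss / (cp * dT)
mdot = 7074.5 / (4.1737 * 26.196)
mdot = 64.705 kg/s


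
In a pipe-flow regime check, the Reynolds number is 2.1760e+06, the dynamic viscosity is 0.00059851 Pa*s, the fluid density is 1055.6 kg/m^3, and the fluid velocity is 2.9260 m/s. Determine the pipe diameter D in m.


D = Re * mu / (rho * vel)
D = 2.1760e+06 * 0.00059851 / (1055.6 * 2.9260)
D = 0.42165 m


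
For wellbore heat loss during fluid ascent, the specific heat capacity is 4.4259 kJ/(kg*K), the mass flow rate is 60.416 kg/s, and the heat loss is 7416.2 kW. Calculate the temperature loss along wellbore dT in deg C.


dT = Q_loss / (mdot * cp)
dT = 7416.2 / (60.416 * 4.4259)
dT = 27.73498 K
Convert (temperature difference, 1 K = 1 deg C): 27.73498 K = 27.73498 deg C
dT = 27.735 deg C


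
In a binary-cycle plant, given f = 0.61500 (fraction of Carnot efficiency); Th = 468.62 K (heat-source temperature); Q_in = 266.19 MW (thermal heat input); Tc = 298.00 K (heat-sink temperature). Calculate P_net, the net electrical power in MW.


Step 1: eta = (1 - Tc/Th)*f = (1 - 298.0/468.62)*0.615 = 0.2239155
Step 2: P_net = eta * Q_in = 0.2239155 * 266.19 = 59.604 MW
P_net = 59.604 MW


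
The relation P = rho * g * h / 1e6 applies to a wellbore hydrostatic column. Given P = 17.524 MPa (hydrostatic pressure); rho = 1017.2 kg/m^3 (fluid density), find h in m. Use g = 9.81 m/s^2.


h = P * 1e6 / (g * rho)
h = 17.524 * 1e6 / (9.81 * 1017.2)
h = 1756.1 m


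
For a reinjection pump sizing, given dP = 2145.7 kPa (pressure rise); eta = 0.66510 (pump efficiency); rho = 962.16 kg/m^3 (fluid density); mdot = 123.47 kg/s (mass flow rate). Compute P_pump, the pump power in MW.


P_pump = mdot * dP / (rho * eta)
P_pump = 123.47 * 2145.7 / (962.16 * 0.66510)
P_pump = 413.9961 kW
Convert: 413.9961 kW * 0.001 = 0.41400 MW
P_pump = 0.41400 MW


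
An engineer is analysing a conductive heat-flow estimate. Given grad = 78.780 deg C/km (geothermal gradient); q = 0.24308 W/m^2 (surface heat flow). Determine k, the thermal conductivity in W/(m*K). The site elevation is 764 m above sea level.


k = q * 1000 / grad
k = 0.24308 * 1000 / 78.780
k = 3.0856 W/(m*K)


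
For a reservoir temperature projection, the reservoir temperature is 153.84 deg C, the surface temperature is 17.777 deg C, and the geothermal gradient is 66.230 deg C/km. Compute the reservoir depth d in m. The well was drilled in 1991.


d = (T_res - T_surf) / grad * 1000
d = (153.84 - 17.777) / 66.230 * 1000
d = 2054.4 m


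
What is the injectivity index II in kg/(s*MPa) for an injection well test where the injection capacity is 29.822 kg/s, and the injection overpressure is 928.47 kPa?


II = mdot * 1000 / dP
II = 29.822 * 1000 / 928.47
II = 32.120 kg/(s*MPa)


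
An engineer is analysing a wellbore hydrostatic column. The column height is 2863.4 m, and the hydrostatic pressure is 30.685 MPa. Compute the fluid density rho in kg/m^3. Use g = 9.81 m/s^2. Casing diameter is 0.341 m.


rho = P * 1e6 / (g * h)
rho = 30.685 * 1e6 / (9.81 * 2863.4)
rho = 1092.4 kg/m^3


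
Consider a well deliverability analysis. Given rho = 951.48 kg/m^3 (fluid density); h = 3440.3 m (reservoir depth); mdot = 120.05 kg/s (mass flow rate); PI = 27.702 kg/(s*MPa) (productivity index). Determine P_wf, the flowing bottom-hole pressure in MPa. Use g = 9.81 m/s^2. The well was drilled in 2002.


Step 1: P_i = rho*g*h/1e6 = 951.48*9.81*3440.3/1e6 = 32.11182 MPa
Step 2: P_wf = P_i - mdot/PI = 32.11182 - 120.05/27.702 = 27.778 MPa
P_wf = 27.778 MPa


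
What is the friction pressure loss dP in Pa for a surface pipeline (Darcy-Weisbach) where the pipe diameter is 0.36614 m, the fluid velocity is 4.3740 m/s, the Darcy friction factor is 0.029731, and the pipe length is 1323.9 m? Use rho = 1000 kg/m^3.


dP = f * (L/D) * (rho*vel^2/2) / 1000
dP = 0.029731 * (1323.9/0.36614) * (1000*4.3740^2/2) / 1000
dP = 1028.360 kPa
Convert: 1028.360 kPa * 1000.0 = 1.0284e+06 Pa
dP = 1.0284e+06 Pa


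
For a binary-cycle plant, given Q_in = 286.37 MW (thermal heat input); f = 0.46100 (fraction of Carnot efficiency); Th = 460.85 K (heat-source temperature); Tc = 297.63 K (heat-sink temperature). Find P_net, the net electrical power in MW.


Step 1: eta = (1 - Tc/Th)*f = (1 - 297.63/460.85)*0.461 = 0.1632731
Step 2: P_net = eta * Q_in = 0.1632731 * 286.37 = 46.757 MW
P_net = 46.757 MW


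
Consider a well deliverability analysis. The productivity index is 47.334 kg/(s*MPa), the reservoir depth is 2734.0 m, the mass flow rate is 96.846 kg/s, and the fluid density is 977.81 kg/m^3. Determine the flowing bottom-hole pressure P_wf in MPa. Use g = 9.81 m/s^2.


Step 1: P_i = rho*g*h/1e6 = 977.81*9.81*2734.0/1e6 = 26.22539 MPa
Step 2: P_wf = P_i - mdot/PI = 26.22539 - 96.846/47.334 = 24.179 MPa
P_wf = 24.179 MPa


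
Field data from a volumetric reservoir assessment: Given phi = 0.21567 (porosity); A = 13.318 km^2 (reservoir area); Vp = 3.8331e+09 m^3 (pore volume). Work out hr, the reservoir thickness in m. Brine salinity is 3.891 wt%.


hr = Vp / (A * 1e6 * phi)
hr = 3.8331e+09 / (13.318 * 1e6 * 0.21567)
hr = 1334.5 m


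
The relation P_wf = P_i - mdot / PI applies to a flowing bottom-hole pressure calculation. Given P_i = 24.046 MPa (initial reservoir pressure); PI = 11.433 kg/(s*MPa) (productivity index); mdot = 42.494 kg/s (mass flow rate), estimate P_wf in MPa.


P_wf = P_i - mdot / PI
P_wf = 24.046 - 42.494 / 11.433
P_wf = 20.329 MPa


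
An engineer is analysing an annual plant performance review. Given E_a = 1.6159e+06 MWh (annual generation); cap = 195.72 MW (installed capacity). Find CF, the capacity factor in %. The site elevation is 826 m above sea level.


CF = E_a / (cap * 8760) * 100
CF = 1.6159e+06 / (195.72 * 8760) * 100
CF = 94.249 %


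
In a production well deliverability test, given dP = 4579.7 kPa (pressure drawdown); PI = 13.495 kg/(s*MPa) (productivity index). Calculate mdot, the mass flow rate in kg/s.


mdot = PI * dP / 1000
mdot = 13.495 * 4579.7 / 1000
mdot = 61.803 kg/s


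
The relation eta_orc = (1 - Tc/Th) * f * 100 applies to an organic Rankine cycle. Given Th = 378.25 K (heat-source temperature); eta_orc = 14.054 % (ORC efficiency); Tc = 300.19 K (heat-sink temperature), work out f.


f = (eta_orc/100) / (1 - Tc/Th)
f = (14.054/100) / (1 - 300.19/378.25)
f = 0.68101


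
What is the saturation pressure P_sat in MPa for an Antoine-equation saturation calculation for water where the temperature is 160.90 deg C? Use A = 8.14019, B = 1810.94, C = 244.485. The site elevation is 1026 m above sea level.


P_sat = 10^(A - B/(C + T)) / 760 * 0.101325
P_sat = 10^(8.14019 - 1810.94/(244.485 + 160.90)) / 760 * 0.101325
P_sat = 0.62789 MPa


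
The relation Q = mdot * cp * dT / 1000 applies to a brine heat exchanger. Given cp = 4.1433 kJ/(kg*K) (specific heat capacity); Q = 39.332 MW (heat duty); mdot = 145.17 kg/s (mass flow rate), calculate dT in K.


dT = Q * 1000 / (mdot * cp)
dT = 39.332 * 1000 / (145.17 * 4.1433)
dT = 65.392 K


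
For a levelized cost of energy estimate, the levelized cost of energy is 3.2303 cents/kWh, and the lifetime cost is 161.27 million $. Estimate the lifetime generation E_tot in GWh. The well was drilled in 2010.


E_tot = C_tot / LCOE * 100
E_tot = 161.27 / 3.2303 * 100
E_tot = 4992.4 GWh


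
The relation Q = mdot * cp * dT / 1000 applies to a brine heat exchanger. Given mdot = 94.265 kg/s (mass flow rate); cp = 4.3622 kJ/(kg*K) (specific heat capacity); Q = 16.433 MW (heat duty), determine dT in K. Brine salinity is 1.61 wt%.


dT = Q * 1000 / (mdot * cp)
dT = 16.433 * 1000 / (94.265 * 4.3622)
dT = 39.963 K


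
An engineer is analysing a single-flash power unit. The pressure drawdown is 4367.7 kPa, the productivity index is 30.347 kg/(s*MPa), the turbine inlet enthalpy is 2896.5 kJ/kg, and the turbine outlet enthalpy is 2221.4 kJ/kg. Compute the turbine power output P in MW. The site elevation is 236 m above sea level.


Step 1: mdot = PI * dP / 1000 = 30.347 * 4367.7 / 1000 = 132.5466 kg/s
Step 2: P = mdot*(h_in - h_out)/1000 = 132.5466*(2896.5 - 2221.4)/1000 = 89.482 MW
P = 89.482 MW


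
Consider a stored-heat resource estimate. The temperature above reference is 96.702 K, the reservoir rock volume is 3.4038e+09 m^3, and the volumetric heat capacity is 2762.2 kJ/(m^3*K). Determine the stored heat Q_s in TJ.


Q_s = Vr * rhoc * dT / 1e12
Q_s = 3.4038e+09 * 2762.2 * 96.702 / 1e12
Q_s = 909.1899 PJ
Convert: 909.1899 PJ * 1000.0 = 9.0919e+05 TJ
Q_s = 9.0919e+05 TJ


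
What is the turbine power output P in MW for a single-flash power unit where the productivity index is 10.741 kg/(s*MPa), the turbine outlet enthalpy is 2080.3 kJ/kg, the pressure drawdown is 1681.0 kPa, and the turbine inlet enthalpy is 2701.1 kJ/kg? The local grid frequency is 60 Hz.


Step 1: mdot = PI * dP / 1000 = 10.741 * 1681.0 / 1000 = 18.05562 kg/s
Step 2: P = mdot*(h_in - h_out)/1000 = 18.05562*(2701.1 - 2080.3)/1000 = 11.209 MW
P = 11.209 MW


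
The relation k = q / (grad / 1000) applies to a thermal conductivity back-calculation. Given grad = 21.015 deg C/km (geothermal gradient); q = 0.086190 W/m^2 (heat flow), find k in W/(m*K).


k = q / (grad / 1000)
k = 0.086190 / (21.015 / 1000)
k = 4.1014 W/(m*K)


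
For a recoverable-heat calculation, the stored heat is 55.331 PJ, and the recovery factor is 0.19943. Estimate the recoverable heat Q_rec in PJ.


Q_rec = Q_s * RF
Q_rec = 55.331 * 0.19943
Q_rec = 11.035 PJ


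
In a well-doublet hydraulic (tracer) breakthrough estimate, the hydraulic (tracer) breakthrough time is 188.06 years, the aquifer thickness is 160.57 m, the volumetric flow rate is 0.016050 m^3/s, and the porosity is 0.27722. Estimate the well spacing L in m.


L = sqrt(t_bt*365.25*86400*3*Qv / (pi*hr*phi))
L = sqrt(188.06*365.25*86400*3*0.016050 / (pi*160.57*0.27722))
L = 1429.5 m


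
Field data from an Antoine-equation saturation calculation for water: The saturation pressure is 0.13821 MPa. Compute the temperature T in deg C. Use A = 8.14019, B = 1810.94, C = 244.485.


T = B / (A - log10(P_sat * 760 / 0.101325)) - C
T = 1810.94 / (8.14019 - log10(0.13821 * 760 / 0.101325)) - 244.485
T = 108.90 deg C


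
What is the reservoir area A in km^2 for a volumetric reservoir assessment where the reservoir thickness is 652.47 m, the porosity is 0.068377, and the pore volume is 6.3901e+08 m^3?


A = Vp / (1e6 * hr * phi)
A = 6.3901e+08 / (1e6 * 652.47 * 0.068377)
A = 14.323 km^2


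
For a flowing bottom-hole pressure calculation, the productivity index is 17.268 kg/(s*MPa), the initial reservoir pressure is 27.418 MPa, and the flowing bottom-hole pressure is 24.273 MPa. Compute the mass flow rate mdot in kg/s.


mdot = (P_i - P_wf) * PI
mdot = (27.418 - 24.273) * 17.268
mdot = 54.308 kg/s


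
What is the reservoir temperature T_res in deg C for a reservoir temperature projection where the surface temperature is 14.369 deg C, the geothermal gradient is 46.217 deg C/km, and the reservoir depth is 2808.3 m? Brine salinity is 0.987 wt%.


T_res = T_surf + grad * d / 1000
T_res = 14.369 + 46.217 * 2808.3 / 1000
T_res = 144.16 deg C


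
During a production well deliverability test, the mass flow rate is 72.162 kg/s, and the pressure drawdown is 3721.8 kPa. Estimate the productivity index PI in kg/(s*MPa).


PI = mdot * 1000 / dP
PI = 72.162 * 1000 / 3721.8
PI = 19.389 kg/(s*MPa)


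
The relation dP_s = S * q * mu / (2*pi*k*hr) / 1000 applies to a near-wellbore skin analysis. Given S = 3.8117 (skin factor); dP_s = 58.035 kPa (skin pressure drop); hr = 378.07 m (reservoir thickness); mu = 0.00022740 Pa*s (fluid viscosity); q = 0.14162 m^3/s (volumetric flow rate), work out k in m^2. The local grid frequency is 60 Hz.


k = S*q*mu / (2*pi*dP_s*1000*hr)
k = 3.8117*0.14162*0.00022740 / (2*pi*58.035*1000*378.07)
k = 8.9041e-13 m^2


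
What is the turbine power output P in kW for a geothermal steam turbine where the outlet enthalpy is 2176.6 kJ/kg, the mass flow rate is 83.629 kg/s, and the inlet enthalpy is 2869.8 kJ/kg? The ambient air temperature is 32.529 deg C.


P = mdot * (h_in - h_out) / 1000
P = 83.629 * (2869.8 - 2176.6) / 1000
P = 57.97162 MW
Convert: 57.97162 MW * 1000.0 = 57972 kW
P = 57972 kW


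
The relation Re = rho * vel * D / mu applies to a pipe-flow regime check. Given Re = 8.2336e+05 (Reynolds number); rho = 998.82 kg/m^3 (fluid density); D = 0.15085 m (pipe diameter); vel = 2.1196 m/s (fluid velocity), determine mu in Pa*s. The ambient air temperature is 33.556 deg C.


mu = rho * vel * D / Re
mu = 998.82 * 2.1196 * 0.15085 / 8.2336e+05
mu = 0.00038788 Pa*s


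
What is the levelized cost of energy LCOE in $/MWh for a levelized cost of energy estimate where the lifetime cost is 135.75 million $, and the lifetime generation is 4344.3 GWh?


LCOE = C_tot / E_tot * 100
LCOE = 135.75 / 4344.3 * 100
LCOE = 3.124784 cents/kWh
Convert: 3.124784 cents/kWh * 10.0 = 31.248 $/MWh
LCOE = 31.248 $/MWh


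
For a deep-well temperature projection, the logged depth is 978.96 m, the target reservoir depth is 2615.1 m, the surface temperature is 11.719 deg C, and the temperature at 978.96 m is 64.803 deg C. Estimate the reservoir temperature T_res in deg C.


Step 1: grad = (T_d1 - T_surf)/d1 * 1000 = (64.803 - 11.719)/978.96 * 1000 = 54.22489 deg C/km
Step 2: T_res = T_surf + grad*d2/1000 = 11.719 + 54.22489*2615.1/1000 = 153.52 deg C
T_res = 153.52 deg C


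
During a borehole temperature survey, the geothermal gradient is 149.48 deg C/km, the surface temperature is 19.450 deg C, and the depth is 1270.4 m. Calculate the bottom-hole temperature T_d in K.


T_d = T_surf + grad * d / 1000
T_d = 19.450 + 149.48 * 1270.4 / 1000
T_d = 209.3494 deg C
Convert to K: 209.3494 + 273.15 = 482.50 K
T_d = 482.50 K


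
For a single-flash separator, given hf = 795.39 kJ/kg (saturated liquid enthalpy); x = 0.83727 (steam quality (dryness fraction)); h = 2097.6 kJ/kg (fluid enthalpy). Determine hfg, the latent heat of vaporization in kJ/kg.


hfg = (h - hf) / x
hfg = (2097.6 - 795.39) / 0.83727
hfg = 1555.3 kJ/kg


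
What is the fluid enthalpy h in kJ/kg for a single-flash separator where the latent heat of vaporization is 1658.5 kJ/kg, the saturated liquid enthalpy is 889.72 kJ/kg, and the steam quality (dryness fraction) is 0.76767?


h = hf + x * hfg
h = 889.72 + 0.76767 * 1658.5
h = 2162.9 kJ/kg


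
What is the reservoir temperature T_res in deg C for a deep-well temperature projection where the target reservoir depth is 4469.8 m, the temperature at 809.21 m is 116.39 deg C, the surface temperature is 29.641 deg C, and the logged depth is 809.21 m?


Step 1: grad = (T_d1 - T_surf)/d1 * 1000 = (116.39 - 29.641)/809.21 * 1000 = 107.2021 deg C/km
Step 2: T_res = T_surf + grad*d2/1000 = 29.641 + 107.2021*4469.8/1000 = 508.81 deg C
T_res = 508.81 deg C


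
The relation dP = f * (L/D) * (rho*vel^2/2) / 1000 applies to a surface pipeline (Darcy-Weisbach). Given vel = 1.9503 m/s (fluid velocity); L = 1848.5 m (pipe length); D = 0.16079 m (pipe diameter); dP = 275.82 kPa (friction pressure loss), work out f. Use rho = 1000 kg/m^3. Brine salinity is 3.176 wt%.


f = dP*1000 / ((L/D)*(rho*vel^2/2))
f = 275.82*1000 / ((1848.5/0.16079)*(1000*1.9503^2/2))
f = 0.012615


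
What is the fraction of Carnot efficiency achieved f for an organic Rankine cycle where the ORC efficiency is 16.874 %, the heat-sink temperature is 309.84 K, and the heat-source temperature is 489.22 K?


f = (eta_orc/100) / (1 - Tc/Th)
f = (16.874/100) / (1 - 309.84/489.22)
f = 0.46020


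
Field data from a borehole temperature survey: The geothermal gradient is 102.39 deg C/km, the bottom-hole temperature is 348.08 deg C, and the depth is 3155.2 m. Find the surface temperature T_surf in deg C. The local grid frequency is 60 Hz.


T_surf = T_d - grad * d / 1000
T_surf = 348.08 - 102.39 * 3155.2 / 1000
T_surf = 25.019 deg C


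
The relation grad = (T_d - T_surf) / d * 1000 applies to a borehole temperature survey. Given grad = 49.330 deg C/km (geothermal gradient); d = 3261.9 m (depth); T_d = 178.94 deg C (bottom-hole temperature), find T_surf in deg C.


T_surf = T_d - grad * d / 1000
T_surf = 178.94 - 49.330 * 3261.9 / 1000
T_surf = 18.030 deg C


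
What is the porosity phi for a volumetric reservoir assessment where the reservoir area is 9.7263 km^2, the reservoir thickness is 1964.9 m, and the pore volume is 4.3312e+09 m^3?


phi = Vp / (A * 1e6 * hr)
phi = 4.3312e+09 / (9.7263 * 1e6 * 1964.9)
phi = 0.22663


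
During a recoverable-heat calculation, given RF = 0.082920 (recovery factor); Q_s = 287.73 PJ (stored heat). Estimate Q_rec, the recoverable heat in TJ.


Q_rec = Q_s * RF
Q_rec = 287.73 * 0.082920
Q_rec = 23.85857 PJ
Convert: 23.85857 PJ * 1000.0 = 23859 TJ
Q_rec = 23859 TJ


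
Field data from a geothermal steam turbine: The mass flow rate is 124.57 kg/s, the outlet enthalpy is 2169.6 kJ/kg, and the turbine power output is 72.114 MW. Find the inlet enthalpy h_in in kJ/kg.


h_in = h_out + P * 1000 / mdot
h_in = 2169.6 + 72.114 * 1000 / 124.57
h_in = 2748.5 kJ/kg


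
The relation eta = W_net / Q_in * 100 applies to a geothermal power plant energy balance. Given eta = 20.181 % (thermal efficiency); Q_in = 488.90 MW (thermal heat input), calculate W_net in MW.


W_net = eta / 100 * Q_in
W_net = 20.181 / 100 * 488.90
W_net = 98.665 MW


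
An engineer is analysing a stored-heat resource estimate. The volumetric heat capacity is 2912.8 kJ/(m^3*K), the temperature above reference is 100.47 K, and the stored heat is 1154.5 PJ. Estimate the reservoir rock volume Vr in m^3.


Vr = Q_s * 1e12 / (rhoc * dT)
Vr = 1154.5 * 1e12 / (2912.8 * 100.47)
Vr = 3.9450e+09 m^3


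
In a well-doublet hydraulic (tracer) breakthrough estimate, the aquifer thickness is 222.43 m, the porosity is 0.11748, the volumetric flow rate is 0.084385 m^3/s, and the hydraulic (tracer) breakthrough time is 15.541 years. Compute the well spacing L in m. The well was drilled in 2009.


L = sqrt(t_bt*365.25*86400*3*Qv / (pi*hr*phi))
L = sqrt(15.541*365.25*86400*3*0.084385 / (pi*222.43*0.11748))
L = 1229.8 m


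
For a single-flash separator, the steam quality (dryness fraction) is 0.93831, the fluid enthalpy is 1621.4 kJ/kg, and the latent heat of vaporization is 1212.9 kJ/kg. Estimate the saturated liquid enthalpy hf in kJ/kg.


hf = h - x * hfg
hf = 1621.4 - 0.93831 * 1212.9
hf = 483.32 kJ/kg


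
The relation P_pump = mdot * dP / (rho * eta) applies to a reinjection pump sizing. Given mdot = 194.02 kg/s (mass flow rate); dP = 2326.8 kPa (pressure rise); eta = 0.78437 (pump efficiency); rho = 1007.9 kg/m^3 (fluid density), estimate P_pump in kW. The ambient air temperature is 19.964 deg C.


P_pump = mdot * dP / (rho * eta)
P_pump = 194.02 * 2326.8 / (1007.9 * 0.78437)
P_pump = 571.04 kW


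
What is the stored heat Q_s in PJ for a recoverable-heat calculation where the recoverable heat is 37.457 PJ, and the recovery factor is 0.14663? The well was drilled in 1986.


Q_s = Q_rec / RF
Q_s = 37.457 / 0.14663
Q_s = 255.45 PJ


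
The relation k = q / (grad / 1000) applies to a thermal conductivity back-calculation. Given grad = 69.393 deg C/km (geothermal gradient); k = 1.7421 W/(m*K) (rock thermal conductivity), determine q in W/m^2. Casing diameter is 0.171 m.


q = k * grad / 1000
q = 1.7421 * 69.393 / 1000
q = 0.12089 W/m^2


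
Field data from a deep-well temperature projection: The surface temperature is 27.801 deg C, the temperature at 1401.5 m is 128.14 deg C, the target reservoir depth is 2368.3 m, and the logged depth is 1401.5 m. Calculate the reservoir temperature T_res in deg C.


Step 1: grad = (T_d1 - T_surf)/d1 * 1000 = (128.14 - 27.801)/1401.5 * 1000 = 71.59401 deg C/km
Step 2: T_res = T_surf + grad*d2/1000 = 27.801 + 71.59401*2368.3/1000 = 197.36 deg C
T_res = 197.36 deg C


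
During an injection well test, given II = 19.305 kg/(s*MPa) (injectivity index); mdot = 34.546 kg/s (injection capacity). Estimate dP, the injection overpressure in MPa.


dP = mdot * 1000 / II
dP = 34.546 * 1000 / 19.305
dP = 1789.485 kPa
Convert: 1789.485 kPa * 0.001 = 1.7895 MPa
dP = 1.7895 MPa


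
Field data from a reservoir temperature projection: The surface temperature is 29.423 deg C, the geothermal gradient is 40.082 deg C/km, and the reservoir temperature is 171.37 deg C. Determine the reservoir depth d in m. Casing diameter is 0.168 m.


d = (T_res - T_surf) / grad * 1000
d = (171.37 - 29.423) / 40.082 * 1000
d = 3541.4 m


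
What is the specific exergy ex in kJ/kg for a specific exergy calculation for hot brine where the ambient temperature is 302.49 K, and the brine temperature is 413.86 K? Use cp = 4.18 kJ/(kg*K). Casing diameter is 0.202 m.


ex = cp * ((T_b - T_0) - T_0 * ln(T_b/T_0))
ex = 4.18 * ((413.86 - 302.49) - 302.49 * ln(413.86/302.49))
ex = 69.161 kJ/kg


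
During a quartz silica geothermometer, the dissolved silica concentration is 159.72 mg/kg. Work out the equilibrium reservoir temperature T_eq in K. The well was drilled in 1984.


T_eq = 1309 / (5.19 - log10(SiO2)) - 273.15
T_eq = 1309 / (5.19 - log10(159.72)) - 273.15
T_eq = 165.1351 deg C
Convert to K: 165.1351 + 273.15 = 438.29 K
T_eq = 438.29 K


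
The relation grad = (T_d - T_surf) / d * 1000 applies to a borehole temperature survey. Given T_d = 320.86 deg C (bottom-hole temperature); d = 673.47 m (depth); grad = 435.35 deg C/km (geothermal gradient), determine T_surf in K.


T_surf = T_d - grad * d / 1000
T_surf = 320.86 - 435.35 * 673.47 / 1000
T_surf = 27.66484 deg C
Convert to K: 27.66484 + 273.15 = 300.81 K
T_surf = 300.81 K


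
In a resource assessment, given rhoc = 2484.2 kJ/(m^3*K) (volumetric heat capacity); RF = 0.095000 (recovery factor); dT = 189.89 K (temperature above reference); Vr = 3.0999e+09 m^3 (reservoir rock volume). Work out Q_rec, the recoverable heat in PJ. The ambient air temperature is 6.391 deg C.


Step 1: Q_s = Vr*rhoc*dT/1e12 = 3.0999e+09*2484.2*189.89/1e12 = 1462.300 PJ
Step 2: Q_rec = Q_s * RF = 1462.300 * 0.095 = 138.92 PJ
Q_rec = 138.92 PJ


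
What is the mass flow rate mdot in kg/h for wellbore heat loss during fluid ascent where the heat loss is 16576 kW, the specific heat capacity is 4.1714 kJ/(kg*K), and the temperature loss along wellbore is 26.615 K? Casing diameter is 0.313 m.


mdot = Q_loss / (cp * dT)
mdot = 16576 / (4.1714 * 26.615)
mdot = 149.3040 kg/s
Convert: 149.3040 kg/s * 3600.0 = 5.3749e+05 kg/h
mdot = 5.3749e+05 kg/h


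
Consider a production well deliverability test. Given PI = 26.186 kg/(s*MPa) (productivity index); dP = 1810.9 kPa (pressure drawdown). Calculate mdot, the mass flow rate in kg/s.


mdot = PI * dP / 1000
mdot = 26.186 * 1810.9 / 1000
mdot = 47.420 kg/s


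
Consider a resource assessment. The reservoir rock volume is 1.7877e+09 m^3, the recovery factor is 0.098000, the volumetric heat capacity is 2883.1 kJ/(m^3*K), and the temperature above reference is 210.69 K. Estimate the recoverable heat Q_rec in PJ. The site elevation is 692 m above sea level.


Step 1: Q_s = Vr*rhoc*dT/1e12 = 1.7877e+09*2883.1*210.69/1e12 = 1085.921 PJ
Step 2: Q_rec = Q_s * RF = 1085.921 * 0.098 = 106.42 PJ
Q_rec = 106.42 PJ


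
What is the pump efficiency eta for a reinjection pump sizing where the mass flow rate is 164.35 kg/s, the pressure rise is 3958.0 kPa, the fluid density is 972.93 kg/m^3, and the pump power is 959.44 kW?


eta = mdot * dP / (rho * P_pump)
eta = 164.35 * 3958.0 / (972.93 * 959.44)
eta = 0.69686


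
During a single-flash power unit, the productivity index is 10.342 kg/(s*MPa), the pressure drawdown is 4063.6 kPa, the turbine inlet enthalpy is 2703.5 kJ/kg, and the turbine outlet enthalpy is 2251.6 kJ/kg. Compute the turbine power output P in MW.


Step 1: mdot = PI * dP / 1000 = 10.342 * 4063.6 / 1000 = 42.02575 kg/s
Step 2: P = mdot*(h_in - h_out)/1000 = 42.02575*(2703.5 - 2251.6)/1000 = 18.991 MW
P = 18.991 MW


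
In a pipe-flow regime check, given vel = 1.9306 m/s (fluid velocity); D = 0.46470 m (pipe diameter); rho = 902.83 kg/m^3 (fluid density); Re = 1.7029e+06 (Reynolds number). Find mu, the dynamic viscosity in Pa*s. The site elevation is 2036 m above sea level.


mu = rho * vel * D / Re
mu = 902.83 * 1.9306 * 0.46470 / 1.7029e+06
mu = 0.00047564 Pa*s


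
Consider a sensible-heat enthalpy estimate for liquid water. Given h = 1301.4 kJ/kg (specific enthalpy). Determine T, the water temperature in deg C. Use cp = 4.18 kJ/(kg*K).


T = h / cp
T = 1301.4 / 4.18
T = 311.34 deg C


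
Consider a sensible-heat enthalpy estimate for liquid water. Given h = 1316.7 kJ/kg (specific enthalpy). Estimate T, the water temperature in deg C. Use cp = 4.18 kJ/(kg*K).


T = h / cp
T = 1316.7 / 4.18
T = 315.00 deg C


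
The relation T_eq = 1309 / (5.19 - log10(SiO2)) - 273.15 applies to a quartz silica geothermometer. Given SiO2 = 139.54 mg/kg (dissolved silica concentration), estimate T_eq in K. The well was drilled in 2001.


T_eq = 1309 / (5.19 - log10(SiO2)) - 273.15
T_eq = 1309 / (5.19 - log10(139.54)) - 273.15
T_eq = 156.6925 deg C
Convert to K: 156.6925 + 273.15 = 429.84 K
T_eq = 429.84 K


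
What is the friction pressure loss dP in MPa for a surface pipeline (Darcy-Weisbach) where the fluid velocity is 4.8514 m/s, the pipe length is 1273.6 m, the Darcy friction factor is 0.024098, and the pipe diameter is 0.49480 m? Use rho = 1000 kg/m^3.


dP = f * (L/D) * (rho*vel^2/2) / 1000
dP = 0.024098 * (1273.6/0.49480) * (1000*4.8514^2/2) / 1000
dP = 729.9423 kPa
Convert: 729.9423 kPa * 0.001 = 0.72994 MPa
dP = 0.72994 MPa


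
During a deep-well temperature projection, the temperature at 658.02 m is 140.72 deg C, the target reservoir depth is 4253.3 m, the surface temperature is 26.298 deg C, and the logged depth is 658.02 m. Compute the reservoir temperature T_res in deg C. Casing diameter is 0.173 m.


Step 1: grad = (T_d1 - T_surf)/d1 * 1000 = (140.72 - 26.298)/658.02 * 1000 = 173.8883 deg C/km
Step 2: T_res = T_surf + grad*d2/1000 = 26.298 + 173.8883*4253.3/1000 = 765.90 deg C
T_res = 765.90 deg C


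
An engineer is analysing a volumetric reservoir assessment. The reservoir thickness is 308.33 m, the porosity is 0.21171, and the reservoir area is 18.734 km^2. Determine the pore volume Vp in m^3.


Vp = A * 1e6 * hr * phi
Vp = 18.734 * 1e6 * 308.33 * 0.21171
Vp = 1.2229e+09 m^3


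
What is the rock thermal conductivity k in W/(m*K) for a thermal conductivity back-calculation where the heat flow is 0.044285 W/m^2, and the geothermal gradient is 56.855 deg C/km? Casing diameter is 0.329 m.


k = q / (grad / 1000)
k = 0.044285 / (56.855 / 1000)
k = 0.77891 W/(m*K)


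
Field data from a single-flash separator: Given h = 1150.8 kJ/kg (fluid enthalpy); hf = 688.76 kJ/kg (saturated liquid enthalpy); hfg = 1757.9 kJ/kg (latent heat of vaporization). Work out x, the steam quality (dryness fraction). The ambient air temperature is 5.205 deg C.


x = (h - hf) / hfg
x = (1150.8 - 688.76) / 1757.9
x = 0.26284


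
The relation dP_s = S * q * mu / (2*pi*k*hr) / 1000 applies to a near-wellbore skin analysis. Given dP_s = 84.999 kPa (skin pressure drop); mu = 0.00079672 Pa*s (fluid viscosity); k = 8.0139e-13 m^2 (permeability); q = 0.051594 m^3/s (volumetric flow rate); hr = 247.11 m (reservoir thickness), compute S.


S = dP_s * 1000 * 2*pi*k*hr / (q*mu)
S = 84.999 * 1000 * 2*pi*8.0139e-13*247.11 / (0.051594*0.00079672)
S = 2.5729


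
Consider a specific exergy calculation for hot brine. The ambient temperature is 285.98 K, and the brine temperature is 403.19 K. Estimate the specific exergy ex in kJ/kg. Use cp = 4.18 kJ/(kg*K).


ex = cp * ((T_b - T_0) - T_0 * ln(T_b/T_0))
ex = 4.18 * ((403.19 - 285.98) - 285.98 * ln(403.19/285.98))
ex = 79.336 kJ/kg


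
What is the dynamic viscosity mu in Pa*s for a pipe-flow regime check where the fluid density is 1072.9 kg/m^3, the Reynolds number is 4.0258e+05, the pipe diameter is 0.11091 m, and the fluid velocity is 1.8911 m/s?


mu = rho * vel * D / Re
mu = 1072.9 * 1.8911 * 0.11091 / 4.0258e+05
mu = 0.00055897 Pa*s


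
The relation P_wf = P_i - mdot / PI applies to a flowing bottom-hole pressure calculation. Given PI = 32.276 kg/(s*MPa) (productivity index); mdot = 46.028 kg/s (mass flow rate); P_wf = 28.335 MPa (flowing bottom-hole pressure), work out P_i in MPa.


P_i = P_wf + mdot / PI
P_i = 28.335 + 46.028 / 32.276
P_i = 29.761 MPa


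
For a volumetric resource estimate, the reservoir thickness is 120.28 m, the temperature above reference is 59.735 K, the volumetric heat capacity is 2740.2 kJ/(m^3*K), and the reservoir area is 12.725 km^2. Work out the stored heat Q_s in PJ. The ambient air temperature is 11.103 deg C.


Step 1: Vr = A*1e6*hr = 12.725*1e6*120.28 = 1.530563e+09 m^3
Step 2: Q_s = Vr*rhoc*dT/1e12 = 1.530563e+09*2740.2*59.735/1e12 = 250.53 PJ
Q_s = 250.53 PJ


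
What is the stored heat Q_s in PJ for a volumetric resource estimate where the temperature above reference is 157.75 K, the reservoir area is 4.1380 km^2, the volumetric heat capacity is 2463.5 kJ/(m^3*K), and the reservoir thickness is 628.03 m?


Step 1: Vr = A*1e6*hr = 4.138*1e6*628.03 = 2.598788e+09 m^3
Step 2: Q_s = Vr*rhoc*dT/1e12 = 2.598788e+09*2463.5*157.75/1e12 = 1009.9 PJ
Q_s = 1009.9 PJ


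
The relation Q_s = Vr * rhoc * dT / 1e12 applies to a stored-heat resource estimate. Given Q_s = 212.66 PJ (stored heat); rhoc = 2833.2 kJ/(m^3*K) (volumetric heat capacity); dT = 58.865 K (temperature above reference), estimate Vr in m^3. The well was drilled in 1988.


Vr = Q_s * 1e12 / (rhoc * dT)
Vr = 212.66 * 1e12 / (2833.2 * 58.865)
Vr = 1.2751e+09 m^3


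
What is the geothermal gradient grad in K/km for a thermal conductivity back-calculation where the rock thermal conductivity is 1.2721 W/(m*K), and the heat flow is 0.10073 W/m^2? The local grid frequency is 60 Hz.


grad = q / k * 1000
grad = 0.10073 / 1.2721 * 1000
grad = 79.18403 deg C/km
Convert: 79.18403 deg C/km * 1.0 = 79.184 K/km
grad = 79.184 K/km


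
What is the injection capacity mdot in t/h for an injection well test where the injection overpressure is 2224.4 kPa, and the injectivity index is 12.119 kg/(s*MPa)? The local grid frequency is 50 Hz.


mdot = II * dP / 1000
mdot = 12.119 * 2224.4 / 1000
mdot = 26.95750 kg/s
Convert: 26.95750 kg/s * 3.6 = 97.047 t/h
mdot = 97.047 t/h


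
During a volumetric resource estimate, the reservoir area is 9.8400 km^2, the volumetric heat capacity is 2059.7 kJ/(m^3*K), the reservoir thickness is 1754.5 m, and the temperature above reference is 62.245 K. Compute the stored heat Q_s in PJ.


Step 1: Vr = A*1e6*hr = 9.84*1e6*1754.5 = 1.726428e+10 m^3
Step 2: Q_s = Vr*rhoc*dT/1e12 = 1.726428e+10*2059.7*62.245/1e12 = 2213.4 PJ
Q_s = 2213.4 PJ


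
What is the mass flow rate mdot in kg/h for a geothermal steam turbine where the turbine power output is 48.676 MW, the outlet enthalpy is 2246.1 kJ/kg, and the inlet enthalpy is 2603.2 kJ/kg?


mdot = P * 1000 / (h_in - h_out)
mdot = 48.676 * 1000 / (2603.2 - 2246.1)
mdot = 136.3092 kg/s
Convert: 136.3092 kg/s * 3600.0 = 4.9071e+05 kg/h
mdot = 4.9071e+05 kg/h


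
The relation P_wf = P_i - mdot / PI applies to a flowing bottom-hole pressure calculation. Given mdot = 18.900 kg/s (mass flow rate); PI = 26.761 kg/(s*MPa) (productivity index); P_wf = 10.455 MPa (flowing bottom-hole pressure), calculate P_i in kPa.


P_i = P_wf + mdot / PI
P_i = 10.455 + 18.900 / 26.761
P_i = 11.16125 MPa
Convert: 11.16125 MPa * 1000.0 = 11161 kPa
P_i = 11161 kPa


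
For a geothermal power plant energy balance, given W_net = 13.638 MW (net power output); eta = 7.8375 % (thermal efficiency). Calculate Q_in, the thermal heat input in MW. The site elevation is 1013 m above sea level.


Q_in = W_net / (eta / 100)
Q_in = 13.638 / (7.8375 / 100)
Q_in = 174.01 MW


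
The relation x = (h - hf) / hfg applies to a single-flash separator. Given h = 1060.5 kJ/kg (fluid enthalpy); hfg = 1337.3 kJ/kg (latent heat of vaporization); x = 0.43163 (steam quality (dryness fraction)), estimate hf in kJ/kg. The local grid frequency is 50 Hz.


hf = h - x * hfg
hf = 1060.5 - 0.43163 * 1337.3
hf = 483.28 kJ/kg


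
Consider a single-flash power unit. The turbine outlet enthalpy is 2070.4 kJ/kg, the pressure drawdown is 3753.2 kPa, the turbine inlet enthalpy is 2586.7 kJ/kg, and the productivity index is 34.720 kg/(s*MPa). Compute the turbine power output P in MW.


Step 1: mdot = PI * dP / 1000 = 34.72 * 3753.2 / 1000 = 130.3111 kg/s
Step 2: P = mdot*(h_in - h_out)/1000 = 130.3111*(2586.7 - 2070.4)/1000 = 67.280 MW
P = 67.280 MW


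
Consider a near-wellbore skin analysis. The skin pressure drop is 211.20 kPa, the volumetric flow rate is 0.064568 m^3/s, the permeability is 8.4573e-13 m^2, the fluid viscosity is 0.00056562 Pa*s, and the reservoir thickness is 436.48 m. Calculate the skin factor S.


S = dP_s * 1000 * 2*pi*k*hr / (q*mu)
S = 211.20 * 1000 * 2*pi*8.4573e-13*436.48 / (0.064568*0.00056562)
S = 13.413


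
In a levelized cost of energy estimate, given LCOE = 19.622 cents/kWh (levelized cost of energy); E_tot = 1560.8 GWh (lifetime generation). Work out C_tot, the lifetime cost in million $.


C_tot = LCOE / 100 * E_tot
C_tot = 19.622 / 100 * 1560.8
C_tot = 306.26 million $


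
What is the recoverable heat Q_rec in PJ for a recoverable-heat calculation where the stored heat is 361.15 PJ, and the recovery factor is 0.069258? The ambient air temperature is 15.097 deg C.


Q_rec = Q_s * RF
Q_rec = 361.15 * 0.069258
Q_rec = 25.013 PJ


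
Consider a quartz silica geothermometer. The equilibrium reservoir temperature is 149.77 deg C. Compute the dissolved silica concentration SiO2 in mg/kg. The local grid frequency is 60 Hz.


SiO2 = 10^(5.19 - 1309/(T_eq + 273.15))
SiO2 = 10^(5.19 - 1309/(149.77 + 273.15))
SiO2 = 124.41 mg/kg


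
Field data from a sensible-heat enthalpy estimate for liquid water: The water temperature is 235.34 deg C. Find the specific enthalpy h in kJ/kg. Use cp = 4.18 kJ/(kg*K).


h = cp * T
h = 4.18 * 235.34
h = 983.72 kJ/kg


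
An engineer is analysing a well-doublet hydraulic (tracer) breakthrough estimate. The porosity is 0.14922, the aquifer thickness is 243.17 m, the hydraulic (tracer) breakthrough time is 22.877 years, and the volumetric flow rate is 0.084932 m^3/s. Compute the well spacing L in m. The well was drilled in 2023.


L = sqrt(t_bt*365.25*86400*3*Qv / (pi*hr*phi))
L = sqrt(22.877*365.25*86400*3*0.084932 / (pi*243.17*0.14922))
L = 1270.3 m


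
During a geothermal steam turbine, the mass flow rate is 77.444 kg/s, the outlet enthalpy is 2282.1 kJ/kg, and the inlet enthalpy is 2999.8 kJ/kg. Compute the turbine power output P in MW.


P = mdot * (h_in - h_out) / 1000
P = 77.444 * (2999.8 - 2282.1) / 1000
P = 55.582 MW


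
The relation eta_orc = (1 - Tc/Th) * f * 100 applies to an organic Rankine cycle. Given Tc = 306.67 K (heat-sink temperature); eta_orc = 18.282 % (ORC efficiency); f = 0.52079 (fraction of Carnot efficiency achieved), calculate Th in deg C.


Th = Tc / (1 - (eta_orc/100)/f)
Th = 306.67 / (1 - (18.282/100)/0.52079)
Th = 472.5587 K
Convert to deg C: 472.5587 - 273.15 = 199.41 deg C
Th = 199.41 deg C


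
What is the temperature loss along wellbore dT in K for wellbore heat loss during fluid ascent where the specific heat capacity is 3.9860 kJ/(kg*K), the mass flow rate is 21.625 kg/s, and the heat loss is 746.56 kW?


dT = Q_loss / (mdot * cp)
dT = 746.56 / (21.625 * 3.9860)
dT = 8.6611 K


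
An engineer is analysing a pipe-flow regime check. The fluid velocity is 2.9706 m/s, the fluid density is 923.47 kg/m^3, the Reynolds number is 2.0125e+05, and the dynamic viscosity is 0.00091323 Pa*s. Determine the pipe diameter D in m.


D = Re * mu / (rho * vel)
D = 2.0125e+05 * 0.00091323 / (923.47 * 2.9706)
D = 0.066996 m


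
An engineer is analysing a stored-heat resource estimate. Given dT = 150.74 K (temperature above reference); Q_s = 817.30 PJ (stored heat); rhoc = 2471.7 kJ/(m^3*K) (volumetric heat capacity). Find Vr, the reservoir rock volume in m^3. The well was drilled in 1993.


Vr = Q_s * 1e12 / (rhoc * dT)
Vr = 817.30 * 1e12 / (2471.7 * 150.74)
Vr = 2.1936e+09 m^3


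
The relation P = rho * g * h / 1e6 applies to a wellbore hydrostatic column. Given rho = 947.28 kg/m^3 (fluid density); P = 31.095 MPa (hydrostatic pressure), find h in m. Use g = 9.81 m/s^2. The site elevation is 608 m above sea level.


h = P * 1e6 / (g * rho)
h = 31.095 * 1e6 / (9.81 * 947.28)
h = 3346.1 m
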